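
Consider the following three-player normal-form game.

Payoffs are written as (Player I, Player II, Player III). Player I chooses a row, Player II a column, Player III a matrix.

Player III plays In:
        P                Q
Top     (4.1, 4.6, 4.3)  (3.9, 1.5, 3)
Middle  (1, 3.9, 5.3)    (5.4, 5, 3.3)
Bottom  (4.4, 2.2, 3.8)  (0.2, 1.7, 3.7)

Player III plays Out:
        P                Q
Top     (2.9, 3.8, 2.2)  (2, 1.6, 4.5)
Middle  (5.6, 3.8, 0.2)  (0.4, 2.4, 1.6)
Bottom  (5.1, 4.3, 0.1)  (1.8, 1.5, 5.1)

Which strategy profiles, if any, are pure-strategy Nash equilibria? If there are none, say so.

Mark each player's best response to every combination of opponents' strategies; a profile where every player is best-responding is a pure Nash equilibrium.
Player I against (P, In): payoffs 4.1, 1, 4.4 → best response Bottom.
Player I against (P, Out): payoffs 2.9, 5.6, 5.1 → best response Middle.
Player I against (Q, In): payoffs 3.9, 5.4, 0.2 → best response Middle.
Player I against (Q, Out): payoffs 2, 0.4, 1.8 → best response Top.
Player II against (Top, In): payoffs 4.6, 1.5 → best response P.
Player II against (Top, Out): payoffs 3.8, 1.6 → best response P.
Player II against (Middle, In): payoffs 3.9, 5 → best response Q.
Player II against (Middle, Out): payoffs 3.8, 2.4 → best response P.
Player II against (Bottom, In): payoffs 2.2, 1.7 → best response P.
Player II against (Bottom, Out): payoffs 4.3, 1.5 → best response P.
Player III against (Top, P): payoffs 4.3, 2.2 → best response In.
Player III against (Top, Q): payoffs 3, 4.5 → best response Out.
Player III against (Middle, P): payoffs 5.3, 0.2 → best response In.
Player III against (Middle, Q): payoffs 3.3, 1.6 → best response In.
Player III against (Bottom, P): payoffs 3.8, 0.1 → best response In.
Player III against (Bottom, Q): payoffs 3.7, 5.1 → best response Out.
Mutual best responses: (Middle, Q, In); (Bottom, P, In).

(Middle, Q, In); (Bottom, P, In)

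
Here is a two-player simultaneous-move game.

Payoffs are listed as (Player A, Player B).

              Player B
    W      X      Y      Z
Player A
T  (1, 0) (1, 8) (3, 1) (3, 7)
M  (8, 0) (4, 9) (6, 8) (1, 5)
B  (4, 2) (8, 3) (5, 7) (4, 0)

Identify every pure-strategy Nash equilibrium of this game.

none

Player A against W: payoffs 1, 8, 4 → best response M.
Player A against X: payoffs 1, 4, 8 → best response B.
Player A against Y: payoffs 3, 6, 5 → best response M.
Player A against Z: payoffs 3, 1, 4 → best response B.
Player B against T: payoffs 0, 8, 1, 7 → best response X.
Player B against M: payoffs 0, 9, 8, 5 → best response X.
Player B against B: payoffs 2, 3, 7, 0 → best response Y.
No profile is a mutual best response for all players.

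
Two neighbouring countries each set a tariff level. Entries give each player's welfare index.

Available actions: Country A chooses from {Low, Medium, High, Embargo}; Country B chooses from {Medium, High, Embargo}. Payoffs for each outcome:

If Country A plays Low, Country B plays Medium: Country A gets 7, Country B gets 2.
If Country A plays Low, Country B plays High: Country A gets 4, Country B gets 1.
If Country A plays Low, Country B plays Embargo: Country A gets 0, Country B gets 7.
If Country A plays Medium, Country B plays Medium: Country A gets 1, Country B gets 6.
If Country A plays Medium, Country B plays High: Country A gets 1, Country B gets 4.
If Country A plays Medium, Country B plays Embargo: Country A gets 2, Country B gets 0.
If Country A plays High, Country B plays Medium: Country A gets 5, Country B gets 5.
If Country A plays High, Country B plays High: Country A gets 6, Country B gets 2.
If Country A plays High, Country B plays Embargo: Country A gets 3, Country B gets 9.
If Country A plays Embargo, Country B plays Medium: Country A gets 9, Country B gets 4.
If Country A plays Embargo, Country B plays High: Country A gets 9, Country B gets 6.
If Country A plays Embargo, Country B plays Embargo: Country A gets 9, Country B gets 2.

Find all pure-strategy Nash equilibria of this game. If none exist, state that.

Country A against Medium: payoffs 7, 1, 5, 9 → best response Embargo.
Country A against High: payoffs 4, 1, 6, 9 → best response Embargo.
Country A against Embargo: payoffs 0, 2, 3, 9 → best response Embargo.
Country B against Low: payoffs 2, 1, 7 → best response Embargo.
Country B against Medium: payoffs 6, 4, 0 → best response Medium.
Country B against High: payoffs 5, 2, 9 → best response Embargo.
Country B against Embargo: payoffs 4, 6, 2 → best response High.
Mutual best responses: (Embargo, High).

(Embargo, High)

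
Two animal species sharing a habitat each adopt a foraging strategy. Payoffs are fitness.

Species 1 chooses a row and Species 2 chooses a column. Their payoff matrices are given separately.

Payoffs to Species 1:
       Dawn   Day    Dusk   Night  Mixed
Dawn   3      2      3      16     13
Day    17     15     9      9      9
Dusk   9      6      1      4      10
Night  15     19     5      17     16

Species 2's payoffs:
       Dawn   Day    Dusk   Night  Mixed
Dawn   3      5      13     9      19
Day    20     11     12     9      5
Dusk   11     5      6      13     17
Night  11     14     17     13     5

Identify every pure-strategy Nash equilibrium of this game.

(Dawn, Dawn): Species 1 can switch to Day (3 → 17). Not NE.
(Dawn, Day): Species 1 can switch to Day (2 → 15). Not NE.
(Dawn, Dusk): Species 1 can switch to Day (3 → 9). Not NE.
(Dawn, Night): Species 1 can switch to Night (16 → 17). Not NE.
(Dawn, Mixed): Species 1 can switch to Night (13 → 16). Not NE.
(Day, Dawn): Species 1 gets 17, best alternative 15; Species 2 gets 20, best alternative 12. No profitable deviation — NE.
(Day, Day): Species 1 can switch to Night (15 → 19). Not NE.
(Day, Dusk): Species 2 can switch to Dawn (12 → 20). Not NE.
(Day, Night): Species 1 can switch to Dawn (9 → 16). Not NE.
(Day, Mixed): Species 1 can switch to Dawn (9 → 13). Not NE.
(Dusk, Dawn): Species 1 can switch to Day (9 → 17). Not NE.
(The remaining 9 profiles each have a profitable deviation by the same check.)

Pure NE: (Day, Dawn)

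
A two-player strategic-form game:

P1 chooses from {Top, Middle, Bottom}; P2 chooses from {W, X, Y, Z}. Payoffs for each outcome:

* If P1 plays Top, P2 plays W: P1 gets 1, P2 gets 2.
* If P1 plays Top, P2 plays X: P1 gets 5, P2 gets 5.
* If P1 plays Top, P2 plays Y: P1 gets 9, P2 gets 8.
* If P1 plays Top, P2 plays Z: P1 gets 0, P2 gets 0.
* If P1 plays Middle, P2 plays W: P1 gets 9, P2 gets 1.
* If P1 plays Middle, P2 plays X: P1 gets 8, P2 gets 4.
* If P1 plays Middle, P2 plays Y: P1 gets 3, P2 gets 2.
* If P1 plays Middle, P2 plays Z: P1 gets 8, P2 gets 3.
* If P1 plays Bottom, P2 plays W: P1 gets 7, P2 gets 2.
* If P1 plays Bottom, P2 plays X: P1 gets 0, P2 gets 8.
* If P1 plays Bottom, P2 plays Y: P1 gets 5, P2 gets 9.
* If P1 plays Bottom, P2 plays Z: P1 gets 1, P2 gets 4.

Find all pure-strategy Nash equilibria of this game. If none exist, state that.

Pure-strategy Nash equilibria: (Top, Y); (Middle, X)

(Top, W): P1 can switch to Middle (1 → 9). Not NE.
(Top, X): P1 can switch to Middle (5 → 8). Not NE.
(Top, Y): P1 gets 9, best alternative 5; P2 gets 8, best alternative 5. No profitable deviation — NE.
(Top, Z): P1 can switch to Middle (0 → 8). Not NE.
(Middle, W): P2 can switch to X (1 → 4). Not NE.
(Middle, X): P1 gets 8, best alternative 5; P2 gets 4, best alternative 3. No profitable deviation — NE.
(Middle, Y): P1 can switch to Top (3 → 9). Not NE.
(Middle, Z): P2 can switch to X (3 → 4). Not NE.
(Bottom, W): P1 can switch to Middle (7 → 9). Not NE.
(Bottom, X): P1 can switch to Top (0 → 5). Not NE.
(Bottom, Y): P1 can switch to Top (5 → 9). Not NE.
(Bottom, Z): P1 can switch to Middle (1 → 8). Not NE.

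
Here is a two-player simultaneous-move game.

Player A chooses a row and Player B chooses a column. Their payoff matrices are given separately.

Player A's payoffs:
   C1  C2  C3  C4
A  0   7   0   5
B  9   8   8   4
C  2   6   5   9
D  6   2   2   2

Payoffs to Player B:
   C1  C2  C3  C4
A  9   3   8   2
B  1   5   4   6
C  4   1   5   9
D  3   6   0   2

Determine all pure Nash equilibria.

The unique pure-strategy Nash equilibrium is (C, C4).

Player A against C1: payoffs 0, 9, 2, 6 → best response B.
Player A against C2: payoffs 7, 8, 6, 2 → best response B.
Player A against C3: payoffs 0, 8, 5, 2 → best response B.
Player A against C4: payoffs 5, 4, 9, 2 → best response C.
Player B against A: payoffs 9, 3, 8, 2 → best response C1.
Player B against B: payoffs 1, 5, 4, 6 → best response C4.
Player B against C: payoffs 4, 1, 5, 9 → best response C4.
Player B against D: payoffs 3, 6, 0, 2 → best response C2.
Mutual best responses: (C, C4).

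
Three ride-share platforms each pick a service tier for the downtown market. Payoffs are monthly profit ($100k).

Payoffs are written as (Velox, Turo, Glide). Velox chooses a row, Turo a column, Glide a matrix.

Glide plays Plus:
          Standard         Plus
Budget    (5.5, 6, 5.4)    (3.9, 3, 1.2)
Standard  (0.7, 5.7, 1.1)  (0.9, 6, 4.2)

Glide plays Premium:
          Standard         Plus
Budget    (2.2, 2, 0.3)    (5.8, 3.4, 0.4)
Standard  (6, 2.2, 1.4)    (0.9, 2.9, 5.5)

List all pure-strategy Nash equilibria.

(Budget, Standard, Plus)

For each player, find the best response to each opponent profile; mutual best responses are the pure NE.
Velox against (Standard, Plus): payoffs 5.5, 0.7 → best response Budget.
Velox against (Standard, Premium): payoffs 2.2, 6 → best response Standard.
Velox against (Plus, Plus): payoffs 3.9, 0.9 → best response Budget.
Velox against (Plus, Premium): payoffs 5.8, 0.9 → best response Budget.
Turo against (Budget, Plus): payoffs 6, 3 → best response Standard.
Turo against (Budget, Premium): payoffs 2, 3.4 → best response Plus.
Turo against (Standard, Plus): payoffs 5.7, 6 → best response Plus.
Turo against (Standard, Premium): payoffs 2.2, 2.9 → best response Plus.
Glide against (Budget, Standard): payoffs 5.4, 0.3 → best response Plus.
Glide against (Budget, Plus): payoffs 1.2, 0.4 → best response Plus.
Glide against (Standard, Standard): payoffs 1.1, 1.4 → best response Premium.
Glide against (Standard, Plus): payoffs 4.2, 5.5 → best response Premium.
Mutual best responses: (Budget, Standard, Plus).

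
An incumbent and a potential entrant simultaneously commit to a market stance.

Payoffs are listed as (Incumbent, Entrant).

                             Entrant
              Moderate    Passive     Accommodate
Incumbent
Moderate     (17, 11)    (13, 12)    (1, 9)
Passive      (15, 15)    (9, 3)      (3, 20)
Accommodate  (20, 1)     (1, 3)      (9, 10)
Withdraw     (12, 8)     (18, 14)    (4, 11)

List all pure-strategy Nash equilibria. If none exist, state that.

Mark each player's best response to every combination of opponents' strategies; a profile where every player is best-responding is a pure Nash equilibrium.
Incumbent against Moderate: payoffs 17, 15, 20, 12 → best response Accommodate.
Incumbent against Passive: payoffs 13, 9, 1, 18 → best response Withdraw.
Incumbent against Accommodate: payoffs 1, 3, 9, 4 → best response Accommodate.
Entrant against Moderate: payoffs 11, 12, 9 → best response Passive.
Entrant against Passive: payoffs 15, 3, 20 → best response Accommodate.
Entrant against Accommodate: payoffs 1, 3, 10 → best response Accommodate.
Entrant against Withdraw: payoffs 8, 14, 11 → best response Passive.
Mutual best responses: (Accommodate, Accommodate); (Withdraw, Passive).

(Accommodate, Accommodate) and (Withdraw, Passive)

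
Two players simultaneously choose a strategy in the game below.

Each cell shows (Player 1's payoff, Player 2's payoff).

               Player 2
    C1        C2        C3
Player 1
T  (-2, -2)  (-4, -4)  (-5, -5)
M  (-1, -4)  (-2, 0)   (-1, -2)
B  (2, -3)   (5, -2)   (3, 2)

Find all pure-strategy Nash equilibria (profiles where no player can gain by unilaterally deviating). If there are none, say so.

Player 1 against C1: payoffs -2, -1, 2 → best response B.
Player 1 against C2: payoffs -4, -2, 5 → best response B.
Player 1 against C3: payoffs -5, -1, 3 → best response B.
Player 2 against T: payoffs -2, -4, -5 → best response C1.
Player 2 against M: payoffs -4, 0, -2 → best response C2.
Player 2 against B: payoffs -3, -2, 2 → best response C3.
Mutual best responses: (B, C3).

The unique pure-strategy Nash equilibrium is (B, C3).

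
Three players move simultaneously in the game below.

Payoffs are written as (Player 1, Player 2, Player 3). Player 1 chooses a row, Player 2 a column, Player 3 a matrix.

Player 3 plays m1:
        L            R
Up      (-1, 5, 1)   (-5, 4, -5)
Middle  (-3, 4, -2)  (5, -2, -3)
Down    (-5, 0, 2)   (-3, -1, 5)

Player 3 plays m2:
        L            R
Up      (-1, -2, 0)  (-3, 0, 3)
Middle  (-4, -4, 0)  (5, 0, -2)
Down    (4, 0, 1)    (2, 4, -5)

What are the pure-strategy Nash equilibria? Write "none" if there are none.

Player 1 against (L, m1): payoffs -1, -3, -5 → best response Up.
Player 1 against (L, m2): payoffs -1, -4, 4 → best response Down.
Player 1 against (R, m1): payoffs -5, 5, -3 → best response Middle.
Player 1 against (R, m2): payoffs -3, 5, 2 → best response Middle.
Player 2 against (Up, m1): payoffs 5, 4 → best response L.
Player 2 against (Up, m2): payoffs -2, 0 → best response R.
Player 2 against (Middle, m1): payoffs 4, -2 → best response L.
Player 2 against (Middle, m2): payoffs -4, 0 → best response R.
Player 2 against (Down, m1): payoffs 0, -1 → best response L.
Player 2 against (Down, m2): payoffs 0, 4 → best response R.
Player 3 against (Up, L): payoffs 1, 0 → best response m1.
Player 3 against (Up, R): payoffs -5, 3 → best response m2.
Player 3 against (Middle, L): payoffs -2, 0 → best response m2.
Player 3 against (Middle, R): payoffs -3, -2 → best response m2.
Player 3 against (Down, L): payoffs 2, 1 → best response m1.
Player 3 against (Down, R): payoffs 5, -5 → best response m1.
Mutual best responses: (Up, L, m1); (Middle, R, m2).

Pure-strategy Nash equilibria: (Up, L, m1) and (Middle, R, m2)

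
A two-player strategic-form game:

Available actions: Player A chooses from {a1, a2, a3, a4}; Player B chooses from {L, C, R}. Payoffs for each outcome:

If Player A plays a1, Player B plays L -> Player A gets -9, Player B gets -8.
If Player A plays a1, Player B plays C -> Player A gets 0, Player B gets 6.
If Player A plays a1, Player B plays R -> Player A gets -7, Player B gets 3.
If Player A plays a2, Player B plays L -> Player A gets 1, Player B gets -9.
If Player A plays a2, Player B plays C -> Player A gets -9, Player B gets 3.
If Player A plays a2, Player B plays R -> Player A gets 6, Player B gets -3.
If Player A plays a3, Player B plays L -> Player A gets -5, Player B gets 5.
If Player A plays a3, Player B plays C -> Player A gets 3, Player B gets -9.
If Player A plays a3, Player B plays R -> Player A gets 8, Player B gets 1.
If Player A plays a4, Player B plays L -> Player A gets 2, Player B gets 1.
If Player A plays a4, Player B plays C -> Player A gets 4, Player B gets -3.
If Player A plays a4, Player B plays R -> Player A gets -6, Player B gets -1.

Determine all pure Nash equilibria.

(a1, L): Player A can switch to a2 (-9 → 1). Not NE.
(a1, C): Player A can switch to a3 (0 → 3). Not NE.
(a1, R): Player A can switch to a2 (-7 → 6). Not NE.
(a2, L): Player A can switch to a4 (1 → 2). Not NE.
(a2, C): Player A can switch to a1 (-9 → 0). Not NE.
(a2, R): Player A can switch to a3 (6 → 8). Not NE.
(a4, L): Player A gets 2, best alternative 1; Player B gets 1, best alternative -1. No profitable deviation — NE.
(The remaining 5 profiles each have a profitable deviation by the same check.)

The unique pure-strategy Nash equilibrium is (a4, L).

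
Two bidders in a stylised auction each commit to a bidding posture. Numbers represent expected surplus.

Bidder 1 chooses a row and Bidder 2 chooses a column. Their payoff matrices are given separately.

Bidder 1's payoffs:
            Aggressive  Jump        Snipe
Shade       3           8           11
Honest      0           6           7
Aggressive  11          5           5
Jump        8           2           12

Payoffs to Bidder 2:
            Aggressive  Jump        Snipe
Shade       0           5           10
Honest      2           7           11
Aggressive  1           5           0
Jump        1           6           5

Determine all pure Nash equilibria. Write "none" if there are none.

(Shade, Aggressive): Bidder 1 can switch to Aggressive (3 → 11). Not NE.
(Shade, Jump): Bidder 2 can switch to Snipe (5 → 10). Not NE.
(Shade, Snipe): Bidder 1 can switch to Jump (11 → 12). Not NE.
(Honest, Aggressive): Bidder 1 can switch to Shade (0 → 3). Not NE.
(Honest, Jump): Bidder 1 can switch to Shade (6 → 8). Not NE.
(Honest, Snipe): Bidder 1 can switch to Shade (7 → 11). Not NE.
(Aggressive, Aggressive): Bidder 2 can switch to Jump (1 → 5). Not NE.
(Aggressive, Jump): Bidder 1 can switch to Shade (5 → 8). Not NE.
(Aggressive, Snipe): Bidder 1 can switch to Shade (5 → 11). Not NE.
(Jump, Aggressive): Bidder 1 can switch to Aggressive (8 → 11). Not NE.
(Jump, Jump): Bidder 1 can switch to Shade (2 → 8). Not NE.
(Jump, Snipe): Bidder 2 can switch to Jump (5 → 6). Not NE.

No pure-strategy Nash equilibrium.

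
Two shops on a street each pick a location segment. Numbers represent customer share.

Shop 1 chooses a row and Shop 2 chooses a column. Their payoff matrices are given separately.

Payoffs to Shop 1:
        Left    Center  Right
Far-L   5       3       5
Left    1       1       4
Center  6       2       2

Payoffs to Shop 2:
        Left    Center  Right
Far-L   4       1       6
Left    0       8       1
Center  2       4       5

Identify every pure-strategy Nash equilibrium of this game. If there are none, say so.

Shop 1 against Left: payoffs 5, 1, 6 → best response Center.
Shop 1 against Center: payoffs 3, 1, 2 → best response Far-L.
Shop 1 against Right: payoffs 5, 4, 2 → best response Far-L.
Shop 2 against Far-L: payoffs 4, 1, 6 → best response Right.
Shop 2 against Left: payoffs 0, 8, 1 → best response Center.
Shop 2 against Center: payoffs 2, 4, 5 → best response Right.
Mutual best responses: (Far-L, Right).

The unique pure-strategy Nash equilibrium is (Far-L, Right).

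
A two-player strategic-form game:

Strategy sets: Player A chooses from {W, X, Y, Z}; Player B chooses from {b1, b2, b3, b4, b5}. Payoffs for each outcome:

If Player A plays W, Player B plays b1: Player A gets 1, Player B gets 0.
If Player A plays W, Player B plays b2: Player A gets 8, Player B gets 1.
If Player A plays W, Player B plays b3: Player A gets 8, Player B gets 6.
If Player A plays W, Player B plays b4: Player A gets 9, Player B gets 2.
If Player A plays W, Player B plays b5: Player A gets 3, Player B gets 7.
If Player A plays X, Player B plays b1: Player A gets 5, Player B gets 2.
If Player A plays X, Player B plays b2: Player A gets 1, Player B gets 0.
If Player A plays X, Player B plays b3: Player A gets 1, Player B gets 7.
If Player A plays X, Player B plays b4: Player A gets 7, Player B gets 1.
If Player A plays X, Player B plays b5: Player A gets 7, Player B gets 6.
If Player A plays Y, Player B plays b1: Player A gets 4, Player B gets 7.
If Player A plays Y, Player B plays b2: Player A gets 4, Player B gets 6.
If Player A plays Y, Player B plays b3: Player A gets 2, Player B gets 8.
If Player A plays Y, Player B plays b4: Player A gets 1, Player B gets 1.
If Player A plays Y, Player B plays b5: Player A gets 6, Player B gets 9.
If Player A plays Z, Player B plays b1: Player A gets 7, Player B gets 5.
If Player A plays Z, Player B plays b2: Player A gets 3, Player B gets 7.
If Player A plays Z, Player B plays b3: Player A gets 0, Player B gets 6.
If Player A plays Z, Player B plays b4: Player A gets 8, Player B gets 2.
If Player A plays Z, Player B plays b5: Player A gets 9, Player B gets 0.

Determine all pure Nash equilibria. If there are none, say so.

No pure-strategy Nash equilibrium.

Player A against b1: payoffs 1, 5, 4, 7 → best response Z.
Player A against b2: payoffs 8, 1, 4, 3 → best response W.
Player A against b3: payoffs 8, 1, 2, 0 → best response W.
Player A against b4: payoffs 9, 7, 1, 8 → best response W.
Player A against b5: payoffs 3, 7, 6, 9 → best response Z.
Player B against W: payoffs 0, 1, 6, 2, 7 → best response b5.
Player B against X: payoffs 2, 0, 7, 1, 6 → best response b3.
Player B against Y: payoffs 7, 6, 8, 1, 9 → best response b5.
Player B against Z: payoffs 5, 7, 6, 2, 0 → best response b2.
No profile is a mutual best response for all players.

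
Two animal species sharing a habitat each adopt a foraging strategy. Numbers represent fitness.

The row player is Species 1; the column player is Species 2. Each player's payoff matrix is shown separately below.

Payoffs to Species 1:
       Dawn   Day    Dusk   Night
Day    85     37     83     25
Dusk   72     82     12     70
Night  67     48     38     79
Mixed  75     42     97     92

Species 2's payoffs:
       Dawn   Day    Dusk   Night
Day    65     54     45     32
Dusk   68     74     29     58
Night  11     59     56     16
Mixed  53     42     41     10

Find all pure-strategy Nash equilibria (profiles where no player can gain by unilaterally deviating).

(Day, Dawn): Species 1 gets 85, best alternative 75; Species 2 gets 65, best alternative 54. No profitable deviation — NE.
(Day, Day): Species 1 can switch to Dusk (37 → 82). Not NE.
(Day, Dusk): Species 1 can switch to Mixed (83 → 97). Not NE.
(Day, Night): Species 1 can switch to Dusk (25 → 70). Not NE.
(Dusk, Dawn): Species 1 can switch to Day (72 → 85). Not NE.
(Dusk, Day): Species 1 gets 82, best alternative 48; Species 2 gets 74, best alternative 68. No profitable deviation — NE.
(Dusk, Dusk): Species 1 can switch to Day (12 → 83). Not NE.
(Dusk, Night): Species 1 can switch to Night (70 → 79). Not NE.
(Night, Dawn): Species 1 can switch to Day (67 → 85). Not NE.
(Night, Day): Species 1 can switch to Dusk (48 → 82). Not NE.
(The remaining 6 profiles each have a profitable deviation by the same check.)

The pure Nash equilibria are (Day, Dawn); (Dusk, Day).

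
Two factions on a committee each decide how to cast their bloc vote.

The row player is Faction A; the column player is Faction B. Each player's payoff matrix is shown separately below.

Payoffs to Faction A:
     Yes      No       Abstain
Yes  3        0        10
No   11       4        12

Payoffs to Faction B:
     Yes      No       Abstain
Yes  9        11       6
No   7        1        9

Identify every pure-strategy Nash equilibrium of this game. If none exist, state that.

For each player, find the best response to each opponent profile; mutual best responses are the pure NE.
Faction A against Yes: payoffs 3, 11 → best response No.
Faction A against No: payoffs 0, 4 → best response No.
Faction A against Abstain: payoffs 10, 12 → best response No.
Faction B against Yes: payoffs 9, 11, 6 → best response No.
Faction B against No: payoffs 7, 1, 9 → best response Abstain.
Mutual best responses: (No, Abstain).

The unique pure-strategy Nash equilibrium is (No, Abstain).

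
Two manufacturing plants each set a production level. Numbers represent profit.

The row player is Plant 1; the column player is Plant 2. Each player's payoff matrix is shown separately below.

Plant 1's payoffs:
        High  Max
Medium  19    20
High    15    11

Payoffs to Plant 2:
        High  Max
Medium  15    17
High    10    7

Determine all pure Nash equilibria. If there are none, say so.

Pure NE: (Medium, Max)

Plant 1 against High: payoffs 19, 15 → best response Medium.
Plant 1 against Max: payoffs 20, 11 → best response Medium.
Plant 2 against Medium: payoffs 15, 17 → best response Max.
Plant 2 against High: payoffs 10, 7 → best response High.
Mutual best responses: (Medium, Max).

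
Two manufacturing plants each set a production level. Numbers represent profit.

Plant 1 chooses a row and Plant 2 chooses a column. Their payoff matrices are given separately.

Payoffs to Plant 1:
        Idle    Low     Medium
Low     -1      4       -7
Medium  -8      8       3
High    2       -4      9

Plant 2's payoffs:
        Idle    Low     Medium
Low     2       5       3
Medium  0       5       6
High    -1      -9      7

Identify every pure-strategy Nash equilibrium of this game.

Plant 1 against Idle: payoffs -1, -8, 2 → best response High.
Plant 1 against Low: payoffs 4, 8, -4 → best response Medium.
Plant 1 against Medium: payoffs -7, 3, 9 → best response High.
Plant 2 against Low: payoffs 2, 5, 3 → best response Low.
Plant 2 against Medium: payoffs 0, 5, 6 → best response Medium.
Plant 2 against High: payoffs -1, -9, 7 → best response Medium.
Mutual best responses: (High, Medium).

The unique pure-strategy Nash equilibrium is (High, Medium).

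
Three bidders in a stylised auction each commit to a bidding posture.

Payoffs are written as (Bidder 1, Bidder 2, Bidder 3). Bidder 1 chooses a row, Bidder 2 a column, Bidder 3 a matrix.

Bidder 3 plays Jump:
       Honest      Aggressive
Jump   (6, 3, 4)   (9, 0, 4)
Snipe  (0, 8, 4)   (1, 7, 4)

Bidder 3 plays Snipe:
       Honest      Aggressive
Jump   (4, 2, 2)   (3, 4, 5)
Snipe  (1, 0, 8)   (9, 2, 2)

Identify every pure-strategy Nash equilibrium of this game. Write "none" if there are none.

(Jump, Honest, Jump)

Check each profile: it is a Nash equilibrium iff no player can strictly gain by switching unilaterally.
(Jump, Honest, Jump): Bidder 1 gets 6, best alternative 0; Bidder 2 gets 3, best alternative 0; Bidder 3 gets 4, best alternative 2. No profitable deviation — NE.
(Jump, Honest, Snipe): Bidder 2 can switch to Aggressive (2 → 4). Not NE.
(Jump, Aggressive, Jump): Bidder 2 can switch to Honest (0 → 3). Not NE.
(Jump, Aggressive, Snipe): Bidder 1 can switch to Snipe (3 → 9). Not NE.
(Snipe, Honest, Jump): Bidder 1 can switch to Jump (0 → 6). Not NE.
(Snipe, Honest, Snipe): Bidder 1 can switch to Jump (1 → 4). Not NE.
(Snipe, Aggressive, Jump): Bidder 1 can switch to Jump (1 → 9). Not NE.
(The remaining 1 profile has a profitable deviation by the same check.)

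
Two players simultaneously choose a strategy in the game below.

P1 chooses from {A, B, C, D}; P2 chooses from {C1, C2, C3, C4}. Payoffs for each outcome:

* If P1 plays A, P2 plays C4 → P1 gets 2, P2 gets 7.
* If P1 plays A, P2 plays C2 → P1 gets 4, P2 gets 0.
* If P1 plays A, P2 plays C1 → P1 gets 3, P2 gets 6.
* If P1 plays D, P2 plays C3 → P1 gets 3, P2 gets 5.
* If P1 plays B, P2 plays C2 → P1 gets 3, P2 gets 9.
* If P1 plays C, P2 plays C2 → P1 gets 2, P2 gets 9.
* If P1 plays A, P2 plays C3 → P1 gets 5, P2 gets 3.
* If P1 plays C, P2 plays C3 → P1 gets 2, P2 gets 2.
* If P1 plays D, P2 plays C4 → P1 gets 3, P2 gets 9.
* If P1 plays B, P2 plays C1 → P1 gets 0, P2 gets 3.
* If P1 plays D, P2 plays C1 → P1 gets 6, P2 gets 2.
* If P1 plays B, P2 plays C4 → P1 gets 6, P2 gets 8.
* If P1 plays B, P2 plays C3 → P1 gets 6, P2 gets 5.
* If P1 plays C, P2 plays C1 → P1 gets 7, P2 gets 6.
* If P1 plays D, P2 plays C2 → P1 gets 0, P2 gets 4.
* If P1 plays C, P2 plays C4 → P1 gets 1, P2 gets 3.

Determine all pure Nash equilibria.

(A, C1): P1 can switch to C (3 → 7). Not NE.
(A, C2): P2 can switch to C1 (0 → 6). Not NE.
(A, C3): P1 can switch to B (5 → 6). Not NE.
(A, C4): P1 can switch to B (2 → 6). Not NE.
(B, C1): P1 can switch to A (0 → 3). Not NE.
(B, C2): P1 can switch to A (3 → 4). Not NE.
(B, C3): P2 can switch to C2 (5 → 9). Not NE.
(B, C4): P2 can switch to C2 (8 → 9). Not NE.
(C, C1): P2 can switch to C2 (6 → 9). Not NE.
(C, C2): P1 can switch to A (2 → 4). Not NE.
(C, C3): P1 can switch to A (2 → 5). Not NE.
(C, C4): P1 can switch to A (1 → 2). Not NE.
(The remaining 4 profiles each have a profitable deviation by the same check.)

none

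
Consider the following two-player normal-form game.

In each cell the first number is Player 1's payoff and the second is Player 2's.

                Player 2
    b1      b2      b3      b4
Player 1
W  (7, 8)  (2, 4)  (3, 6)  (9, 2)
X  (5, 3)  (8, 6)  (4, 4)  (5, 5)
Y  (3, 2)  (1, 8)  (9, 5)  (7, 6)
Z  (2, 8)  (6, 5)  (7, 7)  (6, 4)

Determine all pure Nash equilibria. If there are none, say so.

Player 1 against b1: payoffs 7, 5, 3, 2 → best response W.
Player 1 against b2: payoffs 2, 8, 1, 6 → best response X.
Player 1 against b3: payoffs 3, 4, 9, 7 → best response Y.
Player 1 against b4: payoffs 9, 5, 7, 6 → best response W.
Player 2 against W: payoffs 8, 4, 6, 2 → best response b1.
Player 2 against X: payoffs 3, 6, 4, 5 → best response b2.
Player 2 against Y: payoffs 2, 8, 5, 6 → best response b2.
Player 2 against Z: payoffs 8, 5, 7, 4 → best response b1.
Mutual best responses: (W, b1); (X, b2).

The pure Nash equilibria are (W, b1) and (X, b2).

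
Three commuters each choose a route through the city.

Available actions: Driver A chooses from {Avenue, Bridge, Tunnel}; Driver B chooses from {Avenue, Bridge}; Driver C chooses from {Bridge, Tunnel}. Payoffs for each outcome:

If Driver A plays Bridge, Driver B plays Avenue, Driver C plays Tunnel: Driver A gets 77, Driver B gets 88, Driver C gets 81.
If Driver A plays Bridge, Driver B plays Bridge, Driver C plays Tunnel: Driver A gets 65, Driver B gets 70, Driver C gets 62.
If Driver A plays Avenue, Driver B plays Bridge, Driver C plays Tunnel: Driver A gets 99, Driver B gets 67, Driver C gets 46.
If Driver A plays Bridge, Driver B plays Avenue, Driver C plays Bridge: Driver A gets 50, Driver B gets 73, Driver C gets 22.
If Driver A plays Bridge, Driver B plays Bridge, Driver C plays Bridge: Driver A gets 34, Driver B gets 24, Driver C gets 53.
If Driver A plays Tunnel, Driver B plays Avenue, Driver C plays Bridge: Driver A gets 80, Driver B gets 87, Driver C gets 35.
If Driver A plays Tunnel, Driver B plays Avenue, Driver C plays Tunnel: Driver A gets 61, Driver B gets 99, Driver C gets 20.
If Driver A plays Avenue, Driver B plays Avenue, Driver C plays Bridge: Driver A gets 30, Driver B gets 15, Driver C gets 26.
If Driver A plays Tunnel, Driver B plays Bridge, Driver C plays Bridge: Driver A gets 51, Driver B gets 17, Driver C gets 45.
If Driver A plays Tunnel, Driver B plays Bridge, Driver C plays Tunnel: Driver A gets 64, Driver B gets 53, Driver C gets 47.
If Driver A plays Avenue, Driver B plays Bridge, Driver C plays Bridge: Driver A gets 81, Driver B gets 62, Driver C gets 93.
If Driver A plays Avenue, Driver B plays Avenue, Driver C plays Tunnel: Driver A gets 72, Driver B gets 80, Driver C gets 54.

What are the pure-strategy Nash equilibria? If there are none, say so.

For each player, find the best response to each opponent profile; mutual best responses are the pure NE.
Driver A against (Avenue, Bridge): payoffs 30, 50, 80 → best response Tunnel.
Driver A against (Avenue, Tunnel): payoffs 72, 77, 61 → best response Bridge.
Driver A against (Bridge, Bridge): payoffs 81, 34, 51 → best response Avenue.
Driver A against (Bridge, Tunnel): payoffs 99, 65, 64 → best response Avenue.
Driver B against (Avenue, Bridge): payoffs 15, 62 → best response Bridge.
Driver B against (Avenue, Tunnel): payoffs 80, 67 → best response Avenue.
Driver B against (Bridge, Bridge): payoffs 73, 24 → best response Avenue.
Driver B against (Bridge, Tunnel): payoffs 88, 70 → best response Avenue.
Driver B against (Tunnel, Bridge): payoffs 87, 17 → best response Avenue.
Driver B against (Tunnel, Tunnel): payoffs 99, 53 → best response Avenue.
Driver C against (Avenue, Avenue): payoffs 26, 54 → best response Tunnel.
Driver C against (Avenue, Bridge): payoffs 93, 46 → best response Bridge.
Driver C against (Bridge, Avenue): payoffs 22, 81 → best response Tunnel.
Driver C against (Bridge, Bridge): payoffs 53, 62 → best response Tunnel.
Driver C against (Tunnel, Avenue): payoffs 35, 20 → best response Bridge.
Driver C against (Tunnel, Bridge): payoffs 45, 47 → best response Tunnel.
Mutual best responses: (Avenue, Bridge, Bridge); (Bridge, Avenue, Tunnel); (Tunnel, Avenue, Bridge).

(Avenue, Bridge, Bridge), (Bridge, Avenue, Tunnel), (Tunnel, Avenue, Bridge)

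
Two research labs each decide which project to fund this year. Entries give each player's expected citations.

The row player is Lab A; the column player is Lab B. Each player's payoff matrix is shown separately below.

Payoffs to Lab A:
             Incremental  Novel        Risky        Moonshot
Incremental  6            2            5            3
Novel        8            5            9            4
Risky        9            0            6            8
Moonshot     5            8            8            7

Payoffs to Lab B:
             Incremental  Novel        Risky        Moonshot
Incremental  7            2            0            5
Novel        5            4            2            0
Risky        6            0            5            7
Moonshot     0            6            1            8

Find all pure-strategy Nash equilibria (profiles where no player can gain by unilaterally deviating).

(Incremental, Incremental): Lab A can switch to Novel (6 → 8). Not NE.
(Incremental, Novel): Lab A can switch to Novel (2 → 5). Not NE.
(Incremental, Risky): Lab A can switch to Novel (5 → 9). Not NE.
(Incremental, Moonshot): Lab A can switch to Novel (3 → 4). Not NE.
(Novel, Incremental): Lab A can switch to Risky (8 → 9). Not NE.
(Novel, Novel): Lab A can switch to Moonshot (5 → 8). Not NE.
(Novel, Risky): Lab B can switch to Incremental (2 → 5). Not NE.
(Novel, Moonshot): Lab A can switch to Risky (4 → 8). Not NE.
(Risky, Moonshot): Lab A gets 8, best alternative 7; Lab B gets 7, best alternative 6. No profitable deviation — NE.
(The remaining 7 profiles each have a profitable deviation by the same check.)

The unique pure-strategy Nash equilibrium is (Risky, Moonshot).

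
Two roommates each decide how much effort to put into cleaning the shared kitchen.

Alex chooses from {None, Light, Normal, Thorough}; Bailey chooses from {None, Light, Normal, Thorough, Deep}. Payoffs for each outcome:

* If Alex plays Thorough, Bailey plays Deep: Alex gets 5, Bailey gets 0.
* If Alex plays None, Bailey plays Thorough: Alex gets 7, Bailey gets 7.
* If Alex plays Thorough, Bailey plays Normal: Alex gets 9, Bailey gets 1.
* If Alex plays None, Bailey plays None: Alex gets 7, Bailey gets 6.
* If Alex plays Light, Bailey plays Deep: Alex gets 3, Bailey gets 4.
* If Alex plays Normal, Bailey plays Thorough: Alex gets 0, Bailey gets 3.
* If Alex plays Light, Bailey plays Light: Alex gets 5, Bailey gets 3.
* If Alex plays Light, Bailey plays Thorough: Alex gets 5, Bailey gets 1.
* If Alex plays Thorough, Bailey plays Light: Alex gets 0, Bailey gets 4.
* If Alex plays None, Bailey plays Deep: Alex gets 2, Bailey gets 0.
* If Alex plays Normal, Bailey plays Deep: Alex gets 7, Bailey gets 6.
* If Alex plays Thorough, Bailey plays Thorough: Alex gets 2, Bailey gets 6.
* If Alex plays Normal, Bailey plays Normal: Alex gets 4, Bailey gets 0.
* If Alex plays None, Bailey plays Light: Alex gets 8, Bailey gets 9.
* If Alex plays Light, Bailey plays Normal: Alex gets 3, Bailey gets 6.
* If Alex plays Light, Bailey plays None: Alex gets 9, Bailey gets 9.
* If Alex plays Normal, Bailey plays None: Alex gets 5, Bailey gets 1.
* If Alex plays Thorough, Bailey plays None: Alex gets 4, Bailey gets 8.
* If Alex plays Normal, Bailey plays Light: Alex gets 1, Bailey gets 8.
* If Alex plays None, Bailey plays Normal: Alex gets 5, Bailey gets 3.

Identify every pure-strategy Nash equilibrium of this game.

For each player, find the best response to each opponent profile; mutual best responses are the pure NE.
Alex against None: payoffs 7, 9, 5, 4 → best response Light.
Alex against Light: payoffs 8, 5, 1, 0 → best response None.
Alex against Normal: payoffs 5, 3, 4, 9 → best response Thorough.
Alex against Thorough: payoffs 7, 5, 0, 2 → best response None.
Alex against Deep: payoffs 2, 3, 7, 5 → best response Normal.
Bailey against None: payoffs 6, 9, 3, 7, 0 → best response Light.
Bailey against Light: payoffs 9, 3, 6, 1, 4 → best response None.
Bailey against Normal: payoffs 1, 8, 0, 3, 6 → best response Light.
Bailey against Thorough: payoffs 8, 4, 1, 6, 0 → best response None.
Mutual best responses: (None, Light); (Light, None).

The pure Nash equilibria are (None, Light), (Light, None).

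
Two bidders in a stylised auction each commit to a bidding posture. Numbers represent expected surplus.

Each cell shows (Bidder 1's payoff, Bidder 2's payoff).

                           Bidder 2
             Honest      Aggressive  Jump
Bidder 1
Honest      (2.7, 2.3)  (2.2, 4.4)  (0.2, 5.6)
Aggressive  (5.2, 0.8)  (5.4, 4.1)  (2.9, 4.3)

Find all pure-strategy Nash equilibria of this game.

(Honest, Honest): Bidder 1 can switch to Aggressive (2.7 → 5.2). Not NE.
(Honest, Aggressive): Bidder 1 can switch to Aggressive (2.2 → 5.4). Not NE.
(Honest, Jump): Bidder 1 can switch to Aggressive (0.2 → 2.9). Not NE.
(Aggressive, Honest): Bidder 2 can switch to Aggressive (0.8 → 4.1). Not NE.
(Aggressive, Aggressive): Bidder 2 can switch to Jump (4.1 → 4.3). Not NE.
(Aggressive, Jump): Bidder 1 gets 2.9, best alternative 0.2; Bidder 2 gets 4.3, best alternative 4.1. No profitable deviation — NE.

Pure NE: (Aggressive, Jump)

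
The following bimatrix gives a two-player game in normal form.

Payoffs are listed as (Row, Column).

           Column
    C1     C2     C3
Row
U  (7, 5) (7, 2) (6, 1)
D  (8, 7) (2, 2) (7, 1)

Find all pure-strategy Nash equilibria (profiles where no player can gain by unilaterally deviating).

(D, C1)

Check each profile: it is a Nash equilibrium iff no player can strictly gain by switching unilaterally.
(U, C1): Row can switch to D (7 → 8). Not NE.
(U, C2): Column can switch to C1 (2 → 5). Not NE.
(U, C3): Row can switch to D (6 → 7). Not NE.
(D, C1): Row gets 8, best alternative 7; Column gets 7, best alternative 2. No profitable deviation — NE.
(D, C2): Row can switch to U (2 → 7). Not NE.
(D, C3): Column can switch to C1 (1 → 7). Not NE.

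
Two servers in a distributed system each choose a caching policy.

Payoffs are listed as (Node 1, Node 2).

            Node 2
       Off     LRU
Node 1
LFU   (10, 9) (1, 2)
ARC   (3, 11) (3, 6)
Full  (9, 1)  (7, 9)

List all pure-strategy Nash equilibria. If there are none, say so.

The pure Nash equilibria are (LFU, Off); (Full, LRU).

Node 1 against Off: payoffs 10, 3, 9 → best response LFU.
Node 1 against LRU: payoffs 1, 3, 7 → best response Full.
Node 2 against LFU: payoffs 9, 2 → best response Off.
Node 2 against ARC: payoffs 11, 6 → best response Off.
Node 2 against Full: payoffs 1, 9 → best response LRU.
Mutual best responses: (LFU, Off); (Full, LRU).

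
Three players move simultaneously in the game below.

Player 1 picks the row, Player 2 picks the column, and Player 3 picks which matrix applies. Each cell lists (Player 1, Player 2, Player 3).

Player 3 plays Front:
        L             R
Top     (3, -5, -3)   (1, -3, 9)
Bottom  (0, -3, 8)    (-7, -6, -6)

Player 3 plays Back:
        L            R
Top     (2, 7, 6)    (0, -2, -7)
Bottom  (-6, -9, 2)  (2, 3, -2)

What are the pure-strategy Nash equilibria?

Player 1 against (L, Front): payoffs 3, 0 → best response Top.
Player 1 against (L, Back): payoffs 2, -6 → best response Top.
Player 1 against (R, Front): payoffs 1, -7 → best response Top.
Player 1 against (R, Back): payoffs 0, 2 → best response Bottom.
Player 2 against (Top, Front): payoffs -5, -3 → best response R.
Player 2 against (Top, Back): payoffs 7, -2 → best response L.
Player 2 against (Bottom, Front): payoffs -3, -6 → best response L.
Player 2 against (Bottom, Back): payoffs -9, 3 → best response R.
Player 3 against (Top, L): payoffs -3, 6 → best response Back.
Player 3 against (Top, R): payoffs 9, -7 → best response Front.
Player 3 against (Bottom, L): payoffs 8, 2 → best response Front.
Player 3 against (Bottom, R): payoffs -6, -2 → best response Back.
Mutual best responses: (Top, L, Back); (Top, R, Front); (Bottom, R, Back).

The pure Nash equilibria are (Top, L, Back) and (Top, R, Front) and (Bottom, R, Back).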